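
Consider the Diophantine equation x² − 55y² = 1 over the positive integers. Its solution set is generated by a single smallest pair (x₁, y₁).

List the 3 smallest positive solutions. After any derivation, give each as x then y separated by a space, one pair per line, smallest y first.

89 12
15841 2136
2819609 380196

√55 → a₀=7, period (2,2,2,14); ℓ=4 even so k=3
i=0: a=7 ⇒ p=7, q=1
i=1: a=2 ⇒ p=15, q=2
i=2: a=2 ⇒ p=37, q=5
i=3: a=2 ⇒ p=89, q=12
(x₁, y₁) = (89, 12);  89² − 55·12² = 1 ✓
(89+12√55)^2 = 15841 + 2136√55
(89+12√55)^3 = 2819609 + 380196√55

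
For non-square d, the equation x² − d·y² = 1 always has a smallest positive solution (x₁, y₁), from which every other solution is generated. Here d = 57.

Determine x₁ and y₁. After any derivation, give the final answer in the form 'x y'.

151 20

√57 = [7; 1,1,4,1,1,14, …], period ℓ=6 (even) → k=5
step 0: (7, 1)  from 7·(1,0) + (0,1)
…
step 3: (68, 9)  from 4·(15,2) + (8,1)
step 4: (83, 11)  from 1·(68,9) + (15,2)
step 5: (151, 20)  from 1·(83,11) + (68,9)
fundamental: x₁=151, y₁=20  (since 22801 − 57·400 = 1)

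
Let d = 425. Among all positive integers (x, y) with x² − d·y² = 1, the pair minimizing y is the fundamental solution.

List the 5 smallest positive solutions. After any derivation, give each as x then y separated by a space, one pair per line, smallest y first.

√425 = [20; 1,1,1,1,1,1,40, …], period ℓ=7 (odd) → k=13
a_0=20:  p_0=20·1+0=20,  q_0=20·0+1=1
…
a_2=1:  p_2=1·21+20=41,  q_2=1·1+1=2
a_3=1:  p_3=1·41+21=62,  q_3=1·2+1=3
…
a_6=1:  p_6=1·165+103=268,  q_6=1·8+5=13
a_7=40:  p_7=40·268+165=10885,  q_7=40·13+8=528
a_8=1:  p_8=1·10885+268=11153,  q_8=1·528+13=541
a_9=1:  p_9=1·11153+10885=22038,  q_9=1·541+528=1069
a_10=1:  p_10=1·22038+11153=33191,  q_10=1·1069+541=1610
a_11=1:  p_11=1·33191+22038=55229,  q_11=1·1610+1069=2679
a_12=1:  p_12=1·55229+33191=88420,  q_12=1·2679+1610=4289
a_13=1:  p_13=1·88420+55229=143649,  q_13=1·4289+2679=6968
(x₁, y₁) = (143649, 6968);  143649² − 425·6968² = 1 ✓
k=2:  x_2 = 143649·143649+425·6968·6968 = 41270070401,  y_2 = 143649·6968+6968·143649 = 2001892464
k=3:  x_3 = 143649·41270070401+425·6968·2001892464 = 11856808685922849,  y_3 = 143649·2001892464+6968·41270070401 = 575139701115304
k=4:  x_4 = 143649·11856808685922849+425·6968·575139701115304 = 3406437421806992601601,  y_4 = 143649·575139701115304+6968·11856808685922849 = 165236485849022716128
k=5:  x_5 = 143649·3406437421806992601601+425·6968·165236485849022716128 = 978662658398448551768841249,  y_5 = 143649·165236485849022716128+6968·3406437421806992601601 = 47472111910877388597026840

143649 6968
41270070401 2001892464
11856808685922849 575139701115304
3406437421806992601601 165236485849022716128
978662658398448551768841249 47472111910877388597026840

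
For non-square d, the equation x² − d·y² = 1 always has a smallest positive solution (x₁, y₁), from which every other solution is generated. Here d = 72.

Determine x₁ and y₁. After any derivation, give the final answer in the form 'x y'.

17 2

d=72: √d = [8; 2,16] (ℓ=2, even), read p_1/q_1
k=0  a_k=8  p_k/q_k = 8/1
k=1  a_k=2  p_k/q_k = 17/2
(x₁, y₁) = (17, 2);  17² − 72·2² = 1 ✓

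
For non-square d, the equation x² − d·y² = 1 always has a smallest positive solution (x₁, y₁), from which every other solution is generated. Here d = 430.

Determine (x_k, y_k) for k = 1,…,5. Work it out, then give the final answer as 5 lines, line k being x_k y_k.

[20; 1,2,1,3,1,…,2,1,40] for √430; ℓ=14 ⇒ convergent index 13
step 0: (20, 1)  from 20·(1,0) + (0,1)
…
step 2: (62, 3)  from 2·(21,1) + (20,1)
…
step 4: (311, 15)  from 3·(83,4) + (62,3)
step 5: (394, 19)  from 1·(311,15) + (83,4)
step 6: (2675, 129)  from 6·(394,19) + (311,15)
step 7: (21794, 1051)  from 8·(2675,129) + (394,19)
…
step 9: (155233, 7486)  from 1·(133439,6435) + (21794,1051)
step 10: (599138, 28893)  from 3·(155233,7486) + (133439,6435)
step 11: (754371, 36379)  from 1·(599138,28893) + (155233,7486)
step 12: (2107880, 101651)  from 2·(754371,36379) + (599138,28893)
step 13: (2862251, 138030)  from 1·(2107880,101651) + (754371,36379)
→ (2862251, 138030).  Check: 2862251²=8192480787001, 430·138030²=8192480787000, difference 1.
(2862251+138030√430)^2 = 16384961574001 + 790153011060√430
(2862251+138030√430)^3 = 93795745300289010251 + 4523232492118854090√430
(2862251+138030√430)^4 = 536933931562978654798296001 + 25893253447598574322902120√430
(2862251+138030√430)^5 = 3073679365100040639604854765306251 + 148225981147280410676109712890150√430

2862251 138030
16384961574001 790153011060
93795745300289010251 4523232492118854090
536933931562978654798296001 25893253447598574322902120
3073679365100040639604854765306251 148225981147280410676109712890150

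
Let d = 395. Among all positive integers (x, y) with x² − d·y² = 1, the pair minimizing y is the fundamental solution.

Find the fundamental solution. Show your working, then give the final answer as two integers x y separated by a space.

d=395: √d = [19; 1,6,1,38] (ℓ=4, even), read p_3/q_3
step 0: (19, 1)  from 19·(1,0) + (0,1)
…
step 2: (139, 7)  from 6·(20,1) + (19,1)
step 3: (159, 8)  from 1·(139,7) + (20,1)
fundamental: x₁=159, y₁=8  (since 25281 − 395·64 = 1)

159 8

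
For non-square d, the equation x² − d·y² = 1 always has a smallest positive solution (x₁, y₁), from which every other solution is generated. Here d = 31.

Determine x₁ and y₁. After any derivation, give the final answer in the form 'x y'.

1520 273

[5; 1,1,3,5,3,1,1,10] for √31; ℓ=8 ⇒ convergent index 7
k=0  a_k=5  p_k/q_k = 5/1
…
k=4  a_k=5  p_k/q_k = 206/37
…
k=6  a_k=1  p_k/q_k = 863/155
k=7  a_k=1  p_k/q_k = 1520/273
(x₁, y₁) = (1520, 273);  1520² − 31·273² = 1 ✓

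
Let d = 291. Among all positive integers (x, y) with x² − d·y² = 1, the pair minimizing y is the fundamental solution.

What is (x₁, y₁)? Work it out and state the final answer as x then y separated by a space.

d=291: √d = [17; 17,34] (ℓ=2, even), read p_1/q_1
a_0=17:  p_0=17·1+0=17,  q_0=17·0+1=1
a_1=17:  p_1=17·17+1=290,  q_1=17·1+0=17
(x₁, y₁) = (290, 17);  290² − 291·17² = 1 ✓

290 17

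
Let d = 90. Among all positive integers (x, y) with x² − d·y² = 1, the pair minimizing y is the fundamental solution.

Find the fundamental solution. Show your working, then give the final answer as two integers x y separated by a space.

19 2

√90 → a₀=9, period (2,18); ℓ=2 even so k=1
k=0  a_k=9  p_k/q_k = 9/1
k=1  a_k=2  p_k/q_k = 19/2
fundamental: x₁=19, y₁=2  (since 361 − 90·4 = 1)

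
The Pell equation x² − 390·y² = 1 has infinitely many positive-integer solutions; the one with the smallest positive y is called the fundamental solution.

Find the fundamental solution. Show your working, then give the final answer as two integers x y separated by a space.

d=390: √d = [19; 1,2,1,38] (ℓ=4, even), read p_3/q_3
i=0: a=19 ⇒ p=19, q=1
i=1: a=1 ⇒ p=20, q=1
i=2: a=2 ⇒ p=59, q=3
i=3: a=1 ⇒ p=79, q=4
fundamental: x₁=79, y₁=4  (since 6241 − 390·16 = 1)

79 4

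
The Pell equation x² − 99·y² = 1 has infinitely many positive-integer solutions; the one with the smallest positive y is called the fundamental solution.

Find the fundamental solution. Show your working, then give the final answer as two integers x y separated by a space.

10 1

√99 = [9; 1,18, …], period ℓ=2 (even) → k=1
a_0=9:  p_0=9·1+0=9,  q_0=9·0+1=1
a_1=1:  p_1=1·9+1=10,  q_1=1·1+0=1
fundamental: x₁=10, y₁=1  (since 100 − 99·1 = 1)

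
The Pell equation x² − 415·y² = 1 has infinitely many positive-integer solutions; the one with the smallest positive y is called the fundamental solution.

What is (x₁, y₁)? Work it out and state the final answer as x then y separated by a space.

18412804 903849

√415 = [20; 2,1,2,4,6,…,1,2,40, …], period ℓ=16 (even) → k=15
i=0: a=20 ⇒ p=20, q=1
…
i=2: a=1 ⇒ p=61, q=3
…
i=4: a=4 ⇒ p=713, q=35
i=5: a=6 ⇒ p=4441, q=218
…
i=7: a=1 ⇒ p=9595, q=471
i=8: a=3 ⇒ p=33939, q=1666
…
i=10: a=1 ⇒ p=77473, q=3803
…
i=12: a=4 ⇒ p=2110961, q=103623
i=13: a=2 ⇒ p=4730294, q=232201
i=14: a=1 ⇒ p=6841255, q=335824
i=15: a=2 ⇒ p=18412804, q=903849
fundamental: x₁=18412804, y₁=903849  (since 339031351142416 − 415·816943014801 = 1)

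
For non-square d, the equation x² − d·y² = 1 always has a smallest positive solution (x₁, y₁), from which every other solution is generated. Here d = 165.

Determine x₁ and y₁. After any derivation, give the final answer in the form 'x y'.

[12; 1,5,2,5,1,24] for √165; ℓ=6 ⇒ convergent index 5
i=0: a=12 ⇒ p=12, q=1
i=1: a=1 ⇒ p=13, q=1
…
i=3: a=2 ⇒ p=167, q=13
i=4: a=5 ⇒ p=912, q=71
i=5: a=1 ⇒ p=1079, q=84
fundamental: x₁=1079, y₁=84  (since 1164241 − 165·7056 = 1)

1079 84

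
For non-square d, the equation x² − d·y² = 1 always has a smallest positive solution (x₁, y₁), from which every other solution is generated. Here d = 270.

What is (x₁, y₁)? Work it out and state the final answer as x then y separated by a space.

√270 = [16; 2,3,6,3,2,32, …], period ℓ=6 (even) → k=5
a_0=16:  p_0=16·1+0=16,  q_0=16·0+1=1
a_1=2:  p_1=2·16+1=33,  q_1=2·1+0=2
a_2=3:  p_2=3·33+16=115,  q_2=3·2+1=7
…
a_4=3:  p_4=3·723+115=2284,  q_4=3·44+7=139
a_5=2:  p_5=2·2284+723=5291,  q_5=2·139+44=322
(x₁, y₁) = (5291, 322);  5291² − 270·322² = 1 ✓

5291 322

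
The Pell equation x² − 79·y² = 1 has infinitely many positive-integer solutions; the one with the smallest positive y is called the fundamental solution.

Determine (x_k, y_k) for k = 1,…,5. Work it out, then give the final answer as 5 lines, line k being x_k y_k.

80 9
12799 1440
2047760 230391
327628801 36861120
52418560400 5897548809

d=79: √d = [8; 1,7,1,16] (ℓ=4, even), read p_3/q_3
i=0: a=8 ⇒ p=8, q=1
i=1: a=1 ⇒ p=9, q=1
i=2: a=7 ⇒ p=71, q=8
i=3: a=1 ⇒ p=80, q=9
→ (80, 9).  Check: 80²=6400, 79·9²=6399, difference 1.
(80+9√79)^2 = 12799 + 1440√79
(80+9√79)^3 = 2047760 + 230391√79
(80+9√79)^4 = 327628801 + 36861120√79
(80+9√79)^5 = 52418560400 + 5897548809√79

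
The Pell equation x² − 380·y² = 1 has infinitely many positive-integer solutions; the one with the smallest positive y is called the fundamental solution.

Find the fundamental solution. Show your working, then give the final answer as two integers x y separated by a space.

39 2

d=380: √d = [19; 2,38] (ℓ=2, even), read p_1/q_1
k=0  a_k=19  p_k/q_k = 19/1
k=1  a_k=2  p_k/q_k = 39/2
(x₁, y₁) = (39, 2);  39² − 380·2² = 1 ✓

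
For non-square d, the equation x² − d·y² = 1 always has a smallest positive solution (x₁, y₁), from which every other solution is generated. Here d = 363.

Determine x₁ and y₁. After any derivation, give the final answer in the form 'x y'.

√363 = [19; 19,38, …], period ℓ=2 (even) → k=1
step 0: (19, 1)  from 19·(1,0) + (0,1)
step 1: (362, 19)  from 19·(19,1) + (1,0)
→ (362, 19).  Check: 362²=131044, 363·19²=131043, difference 1.

362 19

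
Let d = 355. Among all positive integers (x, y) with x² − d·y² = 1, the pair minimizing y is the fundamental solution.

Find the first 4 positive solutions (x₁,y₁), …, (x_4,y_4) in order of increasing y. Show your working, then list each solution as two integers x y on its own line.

954809 50676
1823320452961 96771801768
3481845556741524089 184797174548553948
6648994948371812427335041 352892010866963721270096

d=355: √d = [18; 1,5,3,3,1,6,1,3,3,5,1,36] (ℓ=12, even), read p_11/q_11
step 0: (18, 1)  from 18·(1,0) + (0,1)
step 1: (19, 1)  from 1·(18,1) + (1,0)
step 2: (113, 6)  from 5·(19,1) + (18,1)
step 3: (358, 19)  from 3·(113,6) + (19,1)
step 4: (1187, 63)  from 3·(358,19) + (113,6)
step 5: (1545, 82)  from 1·(1187,63) + (358,19)
…
step 8: (46463, 2466)  from 3·(12002,637) + (10457,555)
step 9: (151391, 8035)  from 3·(46463,2466) + (12002,637)
step 10: (803418, 42641)  from 5·(151391,8035) + (46463,2466)
step 11: (954809, 50676)  from 1·(803418,42641) + (151391,8035)
(x₁, y₁) = (954809, 50676);  954809² − 355·50676² = 1 ✓
(x_2, y_2) = (954809·954809 + 355·50676·50676, 954809·50676 + 50676·954809) = (1823320452961, 96771801768)
(x_3, y_3) = (954809·1823320452961 + 355·50676·96771801768, 954809·96771801768 + 50676·1823320452961) = (3481845556741524089, 184797174548553948)
(x_4, y_4) = (954809·3481845556741524089 + 355·50676·184797174548553948, 954809·184797174548553948 + 50676·3481845556741524089) = (6648994948371812427335041, 352892010866963721270096)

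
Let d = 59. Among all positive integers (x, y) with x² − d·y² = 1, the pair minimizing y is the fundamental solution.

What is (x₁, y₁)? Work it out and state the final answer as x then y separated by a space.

530 69

√59 → a₀=7, period (1,2,7,2,1,14); ℓ=6 even so k=5
i=0: a=7 ⇒ p=7, q=1
…
i=4: a=2 ⇒ p=361, q=47
i=5: a=1 ⇒ p=530, q=69
fundamental: x₁=530, y₁=69  (since 280900 − 59·4761 = 1)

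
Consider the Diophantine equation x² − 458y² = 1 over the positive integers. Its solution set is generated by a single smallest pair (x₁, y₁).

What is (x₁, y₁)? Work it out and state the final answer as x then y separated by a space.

[21; 2,2,42] for √458; ℓ=3 ⇒ convergent index 5
a_0=21:  p_0=21·1+0=21,  q_0=21·0+1=1
a_1=2:  p_1=2·21+1=43,  q_1=2·1+0=2
…
a_4=2:  p_4=2·4537+107=9181,  q_4=2·212+5=429
a_5=2:  p_5=2·9181+4537=22899,  q_5=2·429+212=1070
fundamental: x₁=22899, y₁=1070  (since 524364201 − 458·1144900 = 1)

22899 1070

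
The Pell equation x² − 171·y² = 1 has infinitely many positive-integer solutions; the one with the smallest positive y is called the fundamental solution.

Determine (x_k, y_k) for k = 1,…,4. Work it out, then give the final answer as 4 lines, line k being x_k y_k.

[13; 13,26] for √171; ℓ=2 ⇒ convergent index 1
step 0: (13, 1)  from 13·(1,0) + (0,1)
step 1: (170, 13)  from 13·(13,1) + (1,0)
fundamental: x₁=170, y₁=13  (since 28900 − 171·169 = 1)
k=2:  x_2 = 170·170+171·13·13 = 57799,  y_2 = 170·13+13·170 = 4420
k=3:  x_3 = 170·57799+171·13·4420 = 19651490,  y_3 = 170·4420+13·57799 = 1502787
k=4:  x_4 = 170·19651490+171·13·1502787 = 6681448801,  y_4 = 170·1502787+13·19651490 = 510943160

170 13
57799 4420
19651490 1502787
6681448801 510943160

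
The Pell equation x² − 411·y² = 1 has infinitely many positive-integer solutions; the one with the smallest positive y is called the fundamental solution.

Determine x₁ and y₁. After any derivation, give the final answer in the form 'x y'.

49730 2453

[20; 3,1,1,1,19,1,1,1,3,40] for √411; ℓ=10 ⇒ convergent index 9
k=0  a_k=20  p_k/q_k = 20/1
…
k=2  a_k=1  p_k/q_k = 81/4
…
k=6  a_k=1  p_k/q_k = 4602/227
…
k=8  a_k=1  p_k/q_k = 13583/670
k=9  a_k=3  p_k/q_k = 49730/2453
(x₁, y₁) = (49730, 2453);  49730² − 411·2453² = 1 ✓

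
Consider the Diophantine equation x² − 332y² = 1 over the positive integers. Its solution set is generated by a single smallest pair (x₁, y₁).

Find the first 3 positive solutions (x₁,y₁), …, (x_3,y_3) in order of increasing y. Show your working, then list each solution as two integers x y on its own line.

√332 = [18; 4,1,1,8,1,1,4,36, …], period ℓ=8 (even) → k=7
i=0: a=18 ⇒ p=18, q=1
…
i=3: a=1 ⇒ p=164, q=9
i=4: a=8 ⇒ p=1403, q=77
i=5: a=1 ⇒ p=1567, q=86
i=6: a=1 ⇒ p=2970, q=163
i=7: a=4 ⇒ p=13447, q=738
→ (13447, 738).  Check: 13447²=180821809, 332·738²=180821808, difference 1.
n=2: (13447,738)∘(13447,738) = (13447·13447+332·738·738, 13447·738+738·13447) = (361643617,19847772)
n=3: (361643617,19847772)∘(13447,738) = (13447·361643617+332·738·19847772, 13447·19847772+738·361643617) = (9726043422151,533785979430)

13447 738
361643617 19847772
9726043422151 533785979430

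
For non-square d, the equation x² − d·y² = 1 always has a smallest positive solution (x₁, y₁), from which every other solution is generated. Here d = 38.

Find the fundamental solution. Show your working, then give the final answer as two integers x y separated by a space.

37 6

[6; 6,12] for √38; ℓ=2 ⇒ convergent index 1
step 0: (6, 1)  from 6·(1,0) + (0,1)
step 1: (37, 6)  from 6·(6,1) + (1,0)
(x₁, y₁) = (37, 6);  37² − 38·6² = 1 ✓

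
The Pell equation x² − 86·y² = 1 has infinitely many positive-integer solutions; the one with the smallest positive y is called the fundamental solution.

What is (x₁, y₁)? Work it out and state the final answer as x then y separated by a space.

10405 1122

√86 → a₀=9, period (3,1,1,1,8,1,1,1,3,18); ℓ=10 even so k=9
a_0=9:  p_0=9·1+0=9,  q_0=9·0+1=1
…
a_2=1:  p_2=1·28+9=37,  q_2=1·3+1=4
a_3=1:  p_3=1·37+28=65,  q_3=1·4+3=7
…
a_5=8:  p_5=8·102+65=881,  q_5=8·11+7=95
a_6=1:  p_6=1·881+102=983,  q_6=1·95+11=106
a_7=1:  p_7=1·983+881=1864,  q_7=1·106+95=201
a_8=1:  p_8=1·1864+983=2847,  q_8=1·201+106=307
a_9=3:  p_9=3·2847+1864=10405,  q_9=3·307+201=1122
→ (10405, 1122).  Check: 10405²=108264025, 86·1122²=108264024, difference 1.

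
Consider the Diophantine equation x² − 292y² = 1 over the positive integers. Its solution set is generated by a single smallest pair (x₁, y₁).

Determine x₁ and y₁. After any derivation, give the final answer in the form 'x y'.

√292 → a₀=17, period (11,2,1,3,8,3,1,2,11,34); ℓ=10 even so k=9
step 0: (17, 1)  from 17·(1,0) + (0,1)
step 1: (188, 11)  from 11·(17,1) + (1,0)
step 2: (393, 23)  from 2·(188,11) + (17,1)
…
step 5: (17669, 1034)  from 8·(2136,125) + (581,34)
step 6: (55143, 3227)  from 3·(17669,1034) + (2136,125)
…
step 8: (200767, 11749)  from 2·(72812,4261) + (55143,3227)
step 9: (2281249, 133500)  from 11·(200767,11749) + (72812,4261)
(x₁, y₁) = (2281249, 133500);  2281249² − 292·133500² = 1 ✓

2281249 133500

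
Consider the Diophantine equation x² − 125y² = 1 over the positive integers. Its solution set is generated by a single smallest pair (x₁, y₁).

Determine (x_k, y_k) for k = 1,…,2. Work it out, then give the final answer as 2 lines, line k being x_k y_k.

√125 → a₀=11, period (5,1,1,5,22); ℓ=5 odd so k=9
step 0: (11, 1)  from 11·(1,0) + (0,1)
step 1: (56, 5)  from 5·(11,1) + (1,0)
step 2: (67, 6)  from 1·(56,5) + (11,1)
…
step 4: (682, 61)  from 5·(123,11) + (67,6)
step 5: (15127, 1353)  from 22·(682,61) + (123,11)
step 6: (76317, 6826)  from 5·(15127,1353) + (682,61)
step 7: (91444, 8179)  from 1·(76317,6826) + (15127,1353)
step 8: (167761, 15005)  from 1·(91444,8179) + (76317,6826)
step 9: (930249, 83204)  from 5·(167761,15005) + (91444,8179)
(x₁, y₁) = (930249, 83204);  930249² − 125·83204² = 1 ✓
k=2:  x_2 = 930249·930249+125·83204·83204 = 1730726404001,  y_2 = 930249·83204+83204·930249 = 154800875592

930249 83204
1730726404001 154800875592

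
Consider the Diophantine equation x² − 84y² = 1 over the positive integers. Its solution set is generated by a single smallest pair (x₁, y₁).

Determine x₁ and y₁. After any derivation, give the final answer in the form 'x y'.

√84 → a₀=9, period (6,18); ℓ=2 even so k=1
step 0: (9, 1)  from 9·(1,0) + (0,1)
step 1: (55, 6)  from 6·(9,1) + (1,0)
fundamental: x₁=55, y₁=6  (since 3025 − 84·36 = 1)

55 6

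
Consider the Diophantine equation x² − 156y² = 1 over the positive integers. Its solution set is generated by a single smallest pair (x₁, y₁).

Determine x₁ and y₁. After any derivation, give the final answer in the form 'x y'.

25 2

d=156: √d = [12; 2,24] (ℓ=2, even), read p_1/q_1
k=0  a_k=12  p_k/q_k = 12/1
k=1  a_k=2  p_k/q_k = 25/2
fundamental: x₁=25, y₁=2  (since 625 − 156·4 = 1)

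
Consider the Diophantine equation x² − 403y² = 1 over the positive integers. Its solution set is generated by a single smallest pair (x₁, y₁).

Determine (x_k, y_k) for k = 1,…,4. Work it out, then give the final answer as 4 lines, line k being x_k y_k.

669878 33369
897473069767 44706317964
1202394930058086974 59895557730143415
1610915821914004898868577 80245432842261314788776

[20; 13,2,1,3,1,3,1,2,13,40] for √403; ℓ=10 ⇒ convergent index 9
i=0: a=20 ⇒ p=20, q=1
…
i=2: a=2 ⇒ p=542, q=27
i=3: a=1 ⇒ p=803, q=40
…
i=5: a=1 ⇒ p=3754, q=187
…
i=7: a=1 ⇒ p=17967, q=895
i=8: a=2 ⇒ p=50147, q=2498
i=9: a=13 ⇒ p=669878, q=33369
(x₁, y₁) = (669878, 33369);  669878² − 403·33369² = 1 ✓
k=2:  x_2 = 669878·669878+403·33369·33369 = 897473069767,  y_2 = 669878·33369+33369·669878 = 44706317964
k=3:  x_3 = 669878·897473069767+403·33369·44706317964 = 1202394930058086974,  y_3 = 669878·44706317964+33369·897473069767 = 59895557730143415
k=4:  x_4 = 669878·1202394930058086974+403·33369·59895557730143415 = 1610915821914004898868577,  y_4 = 669878·59895557730143415+33369·1202394930058086974 = 80245432842261314788776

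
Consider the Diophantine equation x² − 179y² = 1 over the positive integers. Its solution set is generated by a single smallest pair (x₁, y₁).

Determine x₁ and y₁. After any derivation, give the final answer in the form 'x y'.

4190210 313191

[13; 2,1,1,1,3,…,1,2,26] for √179; ℓ=14 ⇒ convergent index 13
step 0: (13, 1)  from 13·(1,0) + (0,1)
…
step 2: (40, 3)  from 1·(27,2) + (13,1)
step 3: (67, 5)  from 1·(40,3) + (27,2)
step 4: (107, 8)  from 1·(67,5) + (40,3)
…
step 11: (1013292, 75737)  from 1·(575167,42990) + (438125,32747)
step 12: (1588459, 118727)  from 1·(1013292,75737) + (575167,42990)
step 13: (4190210, 313191)  from 2·(1588459,118727) + (1013292,75737)
fundamental: x₁=4190210, y₁=313191  (since 17557859844100 − 179·98088602481 = 1)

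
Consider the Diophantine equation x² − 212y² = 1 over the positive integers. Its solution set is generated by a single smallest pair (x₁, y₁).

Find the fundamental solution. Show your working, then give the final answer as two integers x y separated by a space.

66249 4550

√212 = [14; 1,1,3,1,1,…,1,1,28, …], period ℓ=14 (even) → k=13
step 0: (14, 1)  from 14·(1,0) + (0,1)
…
step 2: (29, 2)  from 1·(15,1) + (14,1)
…
step 5: (233, 16)  from 1·(131,9) + (102,7)
…
step 9: (5198, 357)  from 1·(2781,191) + (2417,166)
…
step 11: (29135, 2001)  from 3·(7979,548) + (5198,357)
step 12: (37114, 2549)  from 1·(29135,2001) + (7979,548)
step 13: (66249, 4550)  from 1·(37114,2549) + (29135,2001)
fundamental: x₁=66249, y₁=4550  (since 4388930001 − 212·20702500 = 1)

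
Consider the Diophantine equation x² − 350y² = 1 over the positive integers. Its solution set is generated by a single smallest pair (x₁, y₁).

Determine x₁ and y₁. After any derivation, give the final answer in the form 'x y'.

[18; 1,2,2,2,1,36] for √350; ℓ=6 ⇒ convergent index 5
k=0  a_k=18  p_k/q_k = 18/1
k=1  a_k=1  p_k/q_k = 19/1
…
k=3  a_k=2  p_k/q_k = 131/7
k=4  a_k=2  p_k/q_k = 318/17
k=5  a_k=1  p_k/q_k = 449/24
(x₁, y₁) = (449, 24);  449² − 350·24² = 1 ✓

449 24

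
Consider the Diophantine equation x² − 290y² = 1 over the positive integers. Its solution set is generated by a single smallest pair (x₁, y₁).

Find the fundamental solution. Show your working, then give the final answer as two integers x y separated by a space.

d=290: √d = [17; 34] (ℓ=1, odd), read p_1/q_1
step 0: (17, 1)  from 17·(1,0) + (0,1)
step 1: (579, 34)  from 34·(17,1) + (1,0)
(x₁, y₁) = (579, 34);  579² − 290·34² = 1 ✓

579 34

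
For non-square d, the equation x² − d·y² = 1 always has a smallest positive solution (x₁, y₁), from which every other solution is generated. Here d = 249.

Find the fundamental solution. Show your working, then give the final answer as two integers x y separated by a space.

d=249: √d = [15; 1,3,1,1,5,…,3,1,30] (ℓ=16, even), read p_15/q_15
step 0: (15, 1)  from 15·(1,0) + (0,1)
step 1: (16, 1)  from 1·(15,1) + (1,0)
step 2: (63, 4)  from 3·(16,1) + (15,1)
step 3: (79, 5)  from 1·(63,4) + (16,1)
step 4: (142, 9)  from 1·(79,5) + (63,4)
step 5: (789, 50)  from 5·(142,9) + (79,5)
step 6: (931, 59)  from 1·(789,50) + (142,9)
step 7: (3582, 227)  from 3·(931,59) + (789,50)
step 8: (36751, 2329)  from 10·(3582,227) + (931,59)
step 9: (113835, 7214)  from 3·(36751,2329) + (3582,227)
step 10: (150586, 9543)  from 1·(113835,7214) + (36751,2329)
…
step 12: (1017351, 64472)  from 1·(866765,54929) + (150586,9543)
step 13: (1884116, 119401)  from 1·(1017351,64472) + (866765,54929)
step 14: (6669699, 422675)  from 3·(1884116,119401) + (1017351,64472)
step 15: (8553815, 542076)  from 1·(6669699,422675) + (1884116,119401)
(x₁, y₁) = (8553815, 542076);  8553815² − 249·542076² = 1 ✓

8553815 542076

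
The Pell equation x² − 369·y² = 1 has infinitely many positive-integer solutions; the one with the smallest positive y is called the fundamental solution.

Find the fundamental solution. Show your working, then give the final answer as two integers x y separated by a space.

8396801 437120

√369 = [19; 4,1,3,2,7,4,7,2,3,1,4,38, …], period ℓ=12 (even) → k=11
i=0: a=19 ⇒ p=19, q=1
i=1: a=4 ⇒ p=77, q=4
…
i=4: a=2 ⇒ p=826, q=43
…
i=6: a=4 ⇒ p=25414, q=1323
i=7: a=7 ⇒ p=184045, q=9581
i=8: a=2 ⇒ p=393504, q=20485
…
i=10: a=1 ⇒ p=1758061, q=91521
i=11: a=4 ⇒ p=8396801, q=437120
fundamental: x₁=8396801, y₁=437120  (since 70506267033601 − 369·191073894400 = 1)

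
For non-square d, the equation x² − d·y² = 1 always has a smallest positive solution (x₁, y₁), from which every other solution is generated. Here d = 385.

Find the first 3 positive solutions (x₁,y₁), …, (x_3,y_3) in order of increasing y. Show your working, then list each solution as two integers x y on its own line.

√385 = [19; 1,1,1,1,1,…,1,1,38, …], period ℓ=16 (even) → k=15
k=0  a_k=19  p_k/q_k = 19/1
…
k=5  a_k=1  p_k/q_k = 157/8
k=6  a_k=3  p_k/q_k = 569/29
…
k=9  a_k=1  p_k/q_k = 2747/140
k=10  a_k=3  p_k/q_k = 10262/523
k=11  a_k=1  p_k/q_k = 13009/663
…
k=13  a_k=1  p_k/q_k = 36280/1849
k=14  a_k=1  p_k/q_k = 59551/3035
k=15  a_k=1  p_k/q_k = 95831/4884
→ (95831, 4884).  Check: 95831²=9183580561, 385·4884²=9183580560, difference 1.
(x_2, y_2) = (95831·95831 + 385·4884·4884, 95831·4884 + 4884·95831) = (18367161121, 936077208)
(x_3, y_3) = (95831·18367161121 + 385·4884·936077208, 95831·936077208 + 4884·18367161121) = (3520286834677271, 179410429834812)

95831 4884
18367161121 936077208
3520286834677271 179410429834812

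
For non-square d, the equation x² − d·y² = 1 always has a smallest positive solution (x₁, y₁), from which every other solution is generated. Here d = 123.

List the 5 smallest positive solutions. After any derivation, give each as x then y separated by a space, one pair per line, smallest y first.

122 11
29767 2684
7263026 654885
1772148577 159789256
432396989762 38987923579

√123 → a₀=11, period (11,22); ℓ=2 even so k=1
k=0  a_k=11  p_k/q_k = 11/1
k=1  a_k=11  p_k/q_k = 122/11
→ (122, 11).  Check: 122²=14884, 123·11²=14883, difference 1.
(x_2, y_2) = (122·122 + 123·11·11, 122·11 + 11·122) = (29767, 2684)
(x_3, y_3) = (122·29767 + 123·11·2684, 122·2684 + 11·29767) = (7263026, 654885)
(x_4, y_4) = (122·7263026 + 123·11·654885, 122·654885 + 11·7263026) = (1772148577, 159789256)
(x_5, y_5) = (122·1772148577 + 123·11·159789256, 122·159789256 + 11·1772148577) = (432396989762, 38987923579)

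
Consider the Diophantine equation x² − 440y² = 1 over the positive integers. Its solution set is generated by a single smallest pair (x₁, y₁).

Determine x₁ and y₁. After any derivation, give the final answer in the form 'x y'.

d=440: √d = [20; 1,40] (ℓ=2, even), read p_1/q_1
step 0: (20, 1)  from 20·(1,0) + (0,1)
step 1: (21, 1)  from 1·(20,1) + (1,0)
(x₁, y₁) = (21, 1);  21² − 440·1² = 1 ✓

21 1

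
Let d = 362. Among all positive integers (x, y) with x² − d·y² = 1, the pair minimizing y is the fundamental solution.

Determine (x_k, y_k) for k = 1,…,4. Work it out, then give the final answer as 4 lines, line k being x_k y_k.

723 38
1045457 54948
1511730099 79454770
2185960677697 114891542472

√362 = [19; 38, …], period ℓ=1 (odd) → k=1
i=0: a=19 ⇒ p=19, q=1
i=1: a=38 ⇒ p=723, q=38
(x₁, y₁) = (723, 38);  723² − 362·38² = 1 ✓
k=2:  x_2 = 723·723+362·38·38 = 1045457,  y_2 = 723·38+38·723 = 54948
k=3:  x_3 = 723·1045457+362·38·54948 = 1511730099,  y_3 = 723·54948+38·1045457 = 79454770
k=4:  x_4 = 723·1511730099+362·38·79454770 = 2185960677697,  y_4 = 723·79454770+38·1511730099 = 114891542472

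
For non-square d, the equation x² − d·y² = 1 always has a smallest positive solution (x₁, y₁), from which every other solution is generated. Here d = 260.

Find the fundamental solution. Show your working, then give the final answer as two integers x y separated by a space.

√260 = [16; 8,32, …], period ℓ=2 (even) → k=1
k=0  a_k=16  p_k/q_k = 16/1
k=1  a_k=8  p_k/q_k = 129/8
→ (129, 8).  Check: 129²=16641, 260·8²=16640, difference 1.

129 8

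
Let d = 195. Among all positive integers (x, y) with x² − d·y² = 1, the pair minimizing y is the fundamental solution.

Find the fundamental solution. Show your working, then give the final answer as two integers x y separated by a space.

√195 = [13; 1,26, …], period ℓ=2 (even) → k=1
a_0=13:  p_0=13·1+0=13,  q_0=13·0+1=1
a_1=1:  p_1=1·13+1=14,  q_1=1·1+0=1
fundamental: x₁=14, y₁=1  (since 196 − 195·1 = 1)

14 1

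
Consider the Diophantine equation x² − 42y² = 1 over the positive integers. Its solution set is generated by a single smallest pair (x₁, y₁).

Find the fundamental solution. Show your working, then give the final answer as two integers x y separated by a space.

d=42: √d = [6; 2,12] (ℓ=2, even), read p_1/q_1
a_0=6:  p_0=6·1+0=6,  q_0=6·0+1=1
a_1=2:  p_1=2·6+1=13,  q_1=2·1+0=2
fundamental: x₁=13, y₁=2  (since 169 − 42·4 = 1)

13 2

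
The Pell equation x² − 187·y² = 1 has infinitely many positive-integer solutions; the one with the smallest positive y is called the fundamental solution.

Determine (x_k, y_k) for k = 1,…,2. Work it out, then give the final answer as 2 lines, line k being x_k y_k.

√187 → a₀=13, period (1,2,13,2,1,26); ℓ=6 even so k=5
k=0  a_k=13  p_k/q_k = 13/1
…
k=2  a_k=2  p_k/q_k = 41/3
k=3  a_k=13  p_k/q_k = 547/40
k=4  a_k=2  p_k/q_k = 1135/83
k=5  a_k=1  p_k/q_k = 1682/123
fundamental: x₁=1682, y₁=123  (since 2829124 − 187·15129 = 1)
n=2: (1682,123)∘(1682,123) = (1682·1682+187·123·123, 1682·123+123·1682) = (5658247,413772)

1682 123
5658247 413772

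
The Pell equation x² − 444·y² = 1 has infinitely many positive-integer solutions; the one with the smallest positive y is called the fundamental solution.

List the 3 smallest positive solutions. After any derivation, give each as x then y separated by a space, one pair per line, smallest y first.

295 14
174049 8260
102688615 4873386

[21; 14,42] for √444; ℓ=2 ⇒ convergent index 1
a_0=21:  p_0=21·1+0=21,  q_0=21·0+1=1
a_1=14:  p_1=14·21+1=295,  q_1=14·1+0=14
(x₁, y₁) = (295, 14);  295² − 444·14² = 1 ✓
n=2: (295,14)∘(295,14) = (295·295+444·14·14, 295·14+14·295) = (174049,8260)
n=3: (174049,8260)∘(295,14) = (295·174049+444·14·8260, 295·8260+14·174049) = (102688615,4873386)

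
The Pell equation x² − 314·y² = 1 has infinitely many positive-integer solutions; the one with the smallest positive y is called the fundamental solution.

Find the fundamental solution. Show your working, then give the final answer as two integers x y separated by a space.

√314 → a₀=17, period (1,2,1,1,2,1,34); ℓ=7 odd so k=13
k=0  a_k=17  p_k/q_k = 17/1
k=1  a_k=1  p_k/q_k = 18/1
k=2  a_k=2  p_k/q_k = 53/3
k=3  a_k=1  p_k/q_k = 71/4
…
k=5  a_k=2  p_k/q_k = 319/18
k=6  a_k=1  p_k/q_k = 443/25
k=7  a_k=34  p_k/q_k = 15381/868
k=8  a_k=1  p_k/q_k = 15824/893
k=9  a_k=2  p_k/q_k = 47029/2654
…
k=11  a_k=1  p_k/q_k = 109882/6201
k=12  a_k=2  p_k/q_k = 282617/15949
k=13  a_k=1  p_k/q_k = 392499/22150
fundamental: x₁=392499, y₁=22150  (since 154055465001 − 314·490622500 = 1)

392499 22150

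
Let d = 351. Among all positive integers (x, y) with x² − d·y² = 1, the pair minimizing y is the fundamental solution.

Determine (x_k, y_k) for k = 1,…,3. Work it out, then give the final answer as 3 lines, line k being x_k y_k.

√351 = [18; 1,2,1,3,2,2,2,3,1,2,1,36, …], period ℓ=12 (even) → k=11
step 0: (18, 1)  from 18·(1,0) + (0,1)
…
step 2: (56, 3)  from 2·(19,1) + (18,1)
step 3: (75, 4)  from 1·(56,3) + (19,1)
…
step 5: (637, 34)  from 2·(281,15) + (75,4)
step 6: (1555, 83)  from 2·(637,34) + (281,15)
…
step 8: (12796, 683)  from 3·(3747,200) + (1555,83)
step 9: (16543, 883)  from 1·(12796,683) + (3747,200)
step 10: (45882, 2449)  from 2·(16543,883) + (12796,683)
step 11: (62425, 3332)  from 1·(45882,2449) + (16543,883)
→ (62425, 3332).  Check: 62425²=3896880625, 351·3332²=3896880624, difference 1.
(x_2, y_2) = (62425·62425 + 351·3332·3332, 62425·3332 + 3332·62425) = (7793761249, 416000200)
(x_3, y_3) = (62425·7793761249 + 351·3332·416000200, 62425·416000200 + 3332·7793761249) = (973051091875225, 51937624966668)

62425 3332
7793761249 416000200
973051091875225 51937624966668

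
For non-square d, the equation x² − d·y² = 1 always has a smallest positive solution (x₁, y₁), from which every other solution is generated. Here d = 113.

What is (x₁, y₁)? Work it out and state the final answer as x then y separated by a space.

[10; 1,1,1,2,2,1,1,1,20] for √113; ℓ=9 ⇒ convergent index 17
a_0=10:  p_0=10·1+0=10,  q_0=10·0+1=1
…
a_2=1:  p_2=1·11+10=21,  q_2=1·1+1=2
…
a_8=1:  p_8=1·489+287=776,  q_8=1·46+27=73
…
a_10=1:  p_10=1·16009+776=16785,  q_10=1·1506+73=1579
…
a_16=1:  p_16=1·445435+313483=758918,  q_16=1·41903+29490=71393
a_17=1:  p_17=1·758918+445435=1204353,  q_17=1·71393+41903=113296
→ (1204353, 113296).  Check: 1204353²=1450466148609, 113·113296²=1450466148608, difference 1.

1204353 113296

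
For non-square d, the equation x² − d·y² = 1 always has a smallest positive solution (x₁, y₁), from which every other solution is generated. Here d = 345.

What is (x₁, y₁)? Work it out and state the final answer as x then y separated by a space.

√345 → a₀=18, period (1,1,2,1,6,1,2,1,1,36); ℓ=10 even so k=9
i=0: a=18 ⇒ p=18, q=1
…
i=3: a=2 ⇒ p=93, q=5
…
i=5: a=6 ⇒ p=873, q=47
i=6: a=1 ⇒ p=1003, q=54
…
i=8: a=1 ⇒ p=3882, q=209
i=9: a=1 ⇒ p=6761, q=364
→ (6761, 364).  Check: 6761²=45711121, 345·364²=45711120, difference 1.

6761 364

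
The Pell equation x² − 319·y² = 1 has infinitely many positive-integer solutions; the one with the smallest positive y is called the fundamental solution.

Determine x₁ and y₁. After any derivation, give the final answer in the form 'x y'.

√319 = [17; 1,6,5,1,4,…,6,1,34, …], period ℓ=14 (even) → k=13
a_0=17:  p_0=17·1+0=17,  q_0=17·0+1=1
a_1=1:  p_1=1·17+1=18,  q_1=1·1+0=1
…
a_3=5:  p_3=5·125+18=643,  q_3=5·7+1=36
…
a_7=1:  p_7=1·11913+3715=15628,  q_7=1·667+208=875
a_8=3:  p_8=3·15628+11913=58797,  q_8=3·875+667=3292
a_9=4:  p_9=4·58797+15628=250816,  q_9=4·3292+875=14043
…
a_12=6:  p_12=6·1798881+309613=11102899,  q_12=6·100718+17335=621643
a_13=1:  p_13=1·11102899+1798881=12901780,  q_13=1·621643+100718=722361
→ (12901780, 722361).  Check: 12901780²=166455927168400, 319·722361²=166455927168399, difference 1.

12901780 722361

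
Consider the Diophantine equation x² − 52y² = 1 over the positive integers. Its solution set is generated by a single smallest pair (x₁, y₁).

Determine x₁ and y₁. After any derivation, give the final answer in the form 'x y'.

d=52: √d = [7; 4,1,2,1,4,14] (ℓ=6, even), read p_5/q_5
step 0: (7, 1)  from 7·(1,0) + (0,1)
…
step 2: (36, 5)  from 1·(29,4) + (7,1)
step 3: (101, 14)  from 2·(36,5) + (29,4)
step 4: (137, 19)  from 1·(101,14) + (36,5)
step 5: (649, 90)  from 4·(137,19) + (101,14)
→ (649, 90).  Check: 649²=421201, 52·90²=421200, difference 1.

649 90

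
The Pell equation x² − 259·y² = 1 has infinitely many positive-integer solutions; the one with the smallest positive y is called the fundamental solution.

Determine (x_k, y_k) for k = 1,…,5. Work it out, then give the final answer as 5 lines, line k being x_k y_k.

847225 52644
1435580401249 89202625800
2432519210895520825 151149389286757356
4121782176900479681520001 256115082676856799248400
6984153809646585277140670173625 433974201841648854097164622644

√259 → a₀=16, period (10,1,2,3,4,3,2,1,10,32); ℓ=10 even so k=9
a_0=16:  p_0=16·1+0=16,  q_0=16·0+1=1
…
a_5=4:  p_5=4·1722+515=7403,  q_5=4·107+32=460
…
a_8=1:  p_8=1·55265+23931=79196,  q_8=1·3434+1487=4921
a_9=10:  p_9=10·79196+55265=847225,  q_9=10·4921+3434=52644
fundamental: x₁=847225, y₁=52644  (since 717790200625 − 259·2771390736 = 1)
(x_2, y_2) = (847225·847225 + 259·52644·52644, 847225·52644 + 52644·847225) = (1435580401249, 89202625800)
(x_3, y_3) = (847225·1435580401249 + 259·52644·89202625800, 847225·89202625800 + 52644·1435580401249) = (2432519210895520825, 151149389286757356)
(x_4, y_4) = (847225·2432519210895520825 + 259·52644·151149389286757356, 847225·151149389286757356 + 52644·2432519210895520825) = (4121782176900479681520001, 256115082676856799248400)
(x_5, y_5) = (847225·4121782176900479681520001 + 259·52644·256115082676856799248400, 847225·256115082676856799248400 + 52644·4121782176900479681520001) = (6984153809646585277140670173625, 433974201841648854097164622644)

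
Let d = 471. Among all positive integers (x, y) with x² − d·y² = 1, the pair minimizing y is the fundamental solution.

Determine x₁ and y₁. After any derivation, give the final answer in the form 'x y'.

√471 = [21; 1,2,2,1,3,…,2,1,42, …], period ℓ=14 (even) → k=13
i=0: a=21 ⇒ p=21, q=1
…
i=2: a=2 ⇒ p=65, q=3
…
i=9: a=3 ⇒ p=644804, q=29711
…
i=12: a=2 ⇒ p=5506953, q=253747
i=13: a=1 ⇒ p=7838695, q=361188
(x₁, y₁) = (7838695, 361188);  7838695² − 471·361188² = 1 ✓

7838695 361188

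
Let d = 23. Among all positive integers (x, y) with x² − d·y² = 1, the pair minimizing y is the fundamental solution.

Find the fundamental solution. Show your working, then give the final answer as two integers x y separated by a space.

24 5

[4; 1,3,1,8] for √23; ℓ=4 ⇒ convergent index 3
k=0  a_k=4  p_k/q_k = 4/1
k=1  a_k=1  p_k/q_k = 5/1
k=2  a_k=3  p_k/q_k = 19/4
k=3  a_k=1  p_k/q_k = 24/5
(x₁, y₁) = (24, 5);  24² − 23·5² = 1 ✓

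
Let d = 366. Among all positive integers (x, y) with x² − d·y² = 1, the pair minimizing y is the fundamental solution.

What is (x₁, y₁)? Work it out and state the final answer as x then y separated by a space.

907925 47458

√366 → a₀=19, period (7,1,1,1,2,12,2,1,1,1,7,38); ℓ=12 even so k=11
i=0: a=19 ⇒ p=19, q=1
…
i=2: a=1 ⇒ p=153, q=8
…
i=5: a=2 ⇒ p=1167, q=61
i=6: a=12 ⇒ p=14444, q=755
i=7: a=2 ⇒ p=30055, q=1571
i=8: a=1 ⇒ p=44499, q=2326
…
i=10: a=1 ⇒ p=119053, q=6223
i=11: a=7 ⇒ p=907925, q=47458
fundamental: x₁=907925, y₁=47458  (since 824327805625 − 366·2252261764 = 1)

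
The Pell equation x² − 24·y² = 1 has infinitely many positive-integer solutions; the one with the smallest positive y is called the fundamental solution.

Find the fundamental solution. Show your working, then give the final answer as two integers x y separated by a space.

[4; 1,8] for √24; ℓ=2 ⇒ convergent index 1
a_0=4:  p_0=4·1+0=4,  q_0=4·0+1=1
a_1=1:  p_1=1·4+1=5,  q_1=1·1+0=1
→ (5, 1).  Check: 5²=25, 24·1²=24, difference 1.

5 1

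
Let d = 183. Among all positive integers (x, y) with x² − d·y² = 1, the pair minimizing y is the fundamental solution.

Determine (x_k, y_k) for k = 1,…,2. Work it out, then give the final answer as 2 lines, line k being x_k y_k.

487 36
474337 35064

[13; 1,1,8,1,1,26] for √183; ℓ=6 ⇒ convergent index 5
i=0: a=13 ⇒ p=13, q=1
…
i=4: a=1 ⇒ p=257, q=19
i=5: a=1 ⇒ p=487, q=36
(x₁, y₁) = (487, 36);  487² − 183·36² = 1 ✓
n=2: (487,36)∘(487,36) = (487·487+183·36·36, 487·36+36·487) = (474337,35064)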